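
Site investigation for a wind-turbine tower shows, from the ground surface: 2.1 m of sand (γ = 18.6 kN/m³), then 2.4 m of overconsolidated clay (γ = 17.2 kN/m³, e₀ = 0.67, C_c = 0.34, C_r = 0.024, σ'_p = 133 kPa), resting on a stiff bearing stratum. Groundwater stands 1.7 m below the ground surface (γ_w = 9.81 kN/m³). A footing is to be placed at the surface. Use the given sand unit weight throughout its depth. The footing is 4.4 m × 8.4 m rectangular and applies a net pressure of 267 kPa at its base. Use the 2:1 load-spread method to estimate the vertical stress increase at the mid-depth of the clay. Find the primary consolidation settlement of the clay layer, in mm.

S_c ≈ 47 mm

Mid-depth of clay below the ground surface: z = 2.1 + 2.4/2 = 3.3 m.
Total vertical stress at mid-clay: σ_v = 18.6×2.1 + 17.2×1.2 = 59.7 kPa.
Pore pressure: u = 9.81×(3.3 − 1.7) = 15.696 kPa.
Initial effective stress: σ'_0 = σ_v − u = 59.7 − 15.696 = 44.004 kPa.
Stress increase at mid-clay by the 2:1 spreading method:
Δσ = qBL/((B+z)(L+z)) = 267×4.4×8.4/((4.4+3.3)(8.4+3.3)) = 109.54 kPa
Final effective stress: σ'_f = 44.004 + 109.54 = 153.54 kPa.
σ'_f = 153.54 > σ'_p = 133 kPa, so the stress path crosses the preconsolidation pressure — recompression up to σ'_p, then virgin compression beyond:
S_c = H/(1+e₀)·[C_r·log₁₀(σ'_p/σ'_0) + C_c·log₁₀(σ'_f/σ'_p)]
    = 2.4/1.67 × [0.024×log₁₀(133/44.004) + 0.34×log₁₀(153.54/133)]
    = 1.4371 × [0.011529 + 0.021206] = 0.04704 m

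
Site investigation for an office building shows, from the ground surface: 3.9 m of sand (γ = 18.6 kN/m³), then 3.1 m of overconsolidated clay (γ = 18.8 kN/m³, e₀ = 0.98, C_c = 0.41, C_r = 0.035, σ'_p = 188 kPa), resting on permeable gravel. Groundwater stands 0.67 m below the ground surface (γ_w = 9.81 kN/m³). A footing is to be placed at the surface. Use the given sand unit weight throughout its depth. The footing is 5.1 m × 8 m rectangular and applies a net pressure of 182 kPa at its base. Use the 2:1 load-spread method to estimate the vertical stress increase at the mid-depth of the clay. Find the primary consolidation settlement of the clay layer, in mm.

S_c ≈ 16 mm

Mid-depth of clay below the ground surface: z = 3.9 + 3.1/2 = 5.45 m.
Total vertical stress at mid-clay: σ_v = 18.6×3.9 + 18.8×1.55 = 101.68 kPa.
Pore pressure: u = 9.81×(5.45 − 0.67) = 46.892 kPa.
Initial effective stress: σ'_0 = σ_v − u = 101.68 − 46.892 = 54.788 kPa.
Stress increase at mid-clay by the 2:1 spreading method:
Δσ = qBL/((B+z)(L+z)) = 182×5.1×8/((5.1+5.45)(8+5.45)) = 52.331 kPa
Final effective stress: σ'_f = 54.788 + 52.331 = 107.12 kPa.
σ'_f = 107.12 ≤ σ'_p = 188 kPa, so the clay remains overconsolidated and only the recompression index applies:
S_c = C_r·H/(1+e₀)·log₁₀(σ'_f/σ'_0) = 0.035×3.1/1.98×log₁₀(107.12/54.788)
    = 0.0548 × 0.29119 = 0.01596 m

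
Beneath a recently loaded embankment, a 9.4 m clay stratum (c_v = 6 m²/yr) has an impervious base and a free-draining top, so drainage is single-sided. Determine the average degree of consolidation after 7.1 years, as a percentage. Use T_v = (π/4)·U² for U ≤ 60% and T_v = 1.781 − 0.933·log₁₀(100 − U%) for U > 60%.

Drainage path length: H_d = H = 9.4 m (single drainage).
T_v = c_v·t/H_d² = 6×7.1/9.4² = 0.48212.
T_v = 0.48212 corresponds to the U > 60% branch:
U = 1 − 10^((1.781 − T_v)/0.933)/100 = 0.7533

U ≈ 75.3 %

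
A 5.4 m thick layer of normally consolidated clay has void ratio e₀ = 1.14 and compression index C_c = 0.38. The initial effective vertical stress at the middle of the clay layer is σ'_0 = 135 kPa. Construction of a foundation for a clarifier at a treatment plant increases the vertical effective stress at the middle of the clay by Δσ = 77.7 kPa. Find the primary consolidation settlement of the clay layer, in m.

S_c ≈ 0.189 m

Final effective stress: σ'_f = σ'_0 + Δσ = 135 + 77.7 = 212.7 kPa.
Normally consolidated clay, so the full stress increment lies on the virgin compression line:
S_c = C_c·H/(1+e₀)·log₁₀(σ'_f/σ'_0) = 0.38×5.4/(1+1.14)×log₁₀(212.7/135)
    = 0.95888 × 0.19743 = 0.1893 m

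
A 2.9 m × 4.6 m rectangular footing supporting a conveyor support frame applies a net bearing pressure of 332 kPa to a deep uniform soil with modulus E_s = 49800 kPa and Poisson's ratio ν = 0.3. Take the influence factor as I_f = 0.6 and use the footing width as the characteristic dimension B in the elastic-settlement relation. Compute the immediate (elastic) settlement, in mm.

S_e ≈ 10.6 mm

Immediate (elastic) settlement: S_e = q·B·(1−ν²)/E_s · I_f.
S_e = 332 × 2.9 × (1 − 0.3²) / 49800 × 0.6
    = 332 × 2.9 × 0.91 / 49800 × 0.6
    = 0.01056 m = 10.56 mm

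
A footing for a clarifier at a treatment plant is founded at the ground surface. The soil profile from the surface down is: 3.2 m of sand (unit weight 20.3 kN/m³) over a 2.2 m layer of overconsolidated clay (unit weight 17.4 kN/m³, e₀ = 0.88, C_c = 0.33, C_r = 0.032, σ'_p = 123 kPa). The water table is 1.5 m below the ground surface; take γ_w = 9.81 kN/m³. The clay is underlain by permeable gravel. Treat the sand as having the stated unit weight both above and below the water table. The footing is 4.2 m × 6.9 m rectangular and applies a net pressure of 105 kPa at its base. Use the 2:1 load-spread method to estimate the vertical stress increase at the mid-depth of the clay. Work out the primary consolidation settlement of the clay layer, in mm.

Mid-depth of clay below the ground surface: z = 3.2 + 2.2/2 = 4.3 m.
Total vertical stress at mid-clay: σ_v = 20.3×3.2 + 17.4×1.1 = 84.1 kPa.
Pore pressure: u = 9.81×(4.3 − 1.5) = 27.468 kPa.
Initial effective stress: σ'_0 = σ_v − u = 84.1 − 27.468 = 56.632 kPa.
Stress increase at mid-clay by the 2:1 spreading method:
Δσ = qBL/((B+z)(L+z)) = 105×4.2×6.9/((4.2+4.3)(6.9+4.3)) = 31.963 kPa
Final effective stress: σ'_f = 56.632 + 31.963 = 88.595 kPa.
σ'_f = 88.595 ≤ σ'_p = 123 kPa, so the clay remains overconsolidated and only the recompression index applies:
S_c = C_r·H/(1+e₀)·log₁₀(σ'_f/σ'_0) = 0.032×2.2/1.88×log₁₀(88.595/56.632)
    = 0.037446 × 0.19435 = 0.007278 m

S_c ≈ 7.28 mm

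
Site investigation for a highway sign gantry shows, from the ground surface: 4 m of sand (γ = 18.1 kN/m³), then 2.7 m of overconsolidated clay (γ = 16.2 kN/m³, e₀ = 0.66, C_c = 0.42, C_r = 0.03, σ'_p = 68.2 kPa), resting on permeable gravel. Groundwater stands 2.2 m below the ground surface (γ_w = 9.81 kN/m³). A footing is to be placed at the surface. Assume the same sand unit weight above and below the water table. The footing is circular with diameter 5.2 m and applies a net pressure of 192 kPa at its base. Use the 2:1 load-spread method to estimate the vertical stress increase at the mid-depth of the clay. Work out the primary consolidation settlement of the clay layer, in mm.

S_c ≈ 143 mm

Mid-depth of clay below the ground surface: z = 4 + 2.7/2 = 5.35 m.
Total vertical stress at mid-clay: σ_v = 18.1×4 + 16.2×1.35 = 94.27 kPa.
Pore pressure: u = 9.81×(5.35 − 2.2) = 30.902 kPa.
Initial effective stress: σ'_0 = σ_v − u = 94.27 − 30.902 = 63.368 kPa.
Stress increase at mid-clay by the 2:1 spreading method:
Δσ ≈ qD²/(D+z)² = 192×5.2²/(5.2+5.35)² = 46.645 kPa
Final effective stress: σ'_f = 63.368 + 46.645 = 110.01 kPa.
σ'_f = 110.01 > σ'_p = 68.2 kPa, so the stress path crosses the preconsolidation pressure — recompression up to σ'_p, then virgin compression beyond:
S_c = H/(1+e₀)·[C_r·log₁₀(σ'_p/σ'_0) + C_c·log₁₀(σ'_f/σ'_p)]
    = 2.7/1.66 × [0.03×log₁₀(68.2/63.368) + 0.42×log₁₀(110.01/68.2)]
    = 1.6265 × [0.00095743 + 0.087212] = 0.1434 m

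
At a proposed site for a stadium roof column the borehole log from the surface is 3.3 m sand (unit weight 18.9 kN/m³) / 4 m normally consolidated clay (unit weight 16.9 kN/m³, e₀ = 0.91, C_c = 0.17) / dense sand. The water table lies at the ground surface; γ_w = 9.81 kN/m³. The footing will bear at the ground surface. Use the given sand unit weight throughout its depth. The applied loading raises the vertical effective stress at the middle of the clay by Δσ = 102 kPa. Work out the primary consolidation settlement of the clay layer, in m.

Mid-depth of clay below the ground surface: z = 3.3 + 4/2 = 5.3 m.
Total vertical stress at mid-clay: σ_v = 18.9×3.3 + 16.9×2 = 96.17 kPa.
Pore pressure: u = 9.81×(5.3 − 0) = 51.993 kPa.
Initial effective stress: σ'_0 = σ_v − u = 96.17 − 51.993 = 44.177 kPa.
Final effective stress: σ'_f = σ'_0 + Δσ = 44.177 + 102 = 146.18 kPa.
Normally consolidated clay, so the full stress increment lies on the virgin compression line:
S_c = C_c·H/(1+e₀)·log₁₀(σ'_f/σ'_0) = 0.17×4/(1+0.91)×log₁₀(146.18/44.177)
    = 0.35602 × 0.51969 = 0.185 m

S_c ≈ 0.185 m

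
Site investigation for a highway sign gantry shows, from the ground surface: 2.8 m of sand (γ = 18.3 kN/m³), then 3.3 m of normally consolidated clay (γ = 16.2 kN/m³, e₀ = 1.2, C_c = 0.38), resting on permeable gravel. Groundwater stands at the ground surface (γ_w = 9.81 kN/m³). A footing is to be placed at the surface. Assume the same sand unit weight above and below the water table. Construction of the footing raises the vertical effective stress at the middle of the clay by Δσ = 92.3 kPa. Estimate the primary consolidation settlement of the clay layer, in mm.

S_c ≈ 323 mm

Mid-depth of clay below the ground surface: z = 2.8 + 3.3/2 = 4.45 m.
Total vertical stress at mid-clay: σ_v = 18.3×2.8 + 16.2×1.65 = 77.97 kPa.
Pore pressure: u = 9.81×(4.45 − 0) = 43.655 kPa.
Initial effective stress: σ'_0 = σ_v − u = 77.97 − 43.655 = 34.315 kPa.
Final effective stress: σ'_f = σ'_0 + Δσ = 34.315 + 92.3 = 126.61 kPa.
Normally consolidated clay, so the full stress increment lies on the virgin compression line:
S_c = C_c·H/(1+e₀)·log₁₀(σ'_f/σ'_0) = 0.38×3.3/(1+1.2)×log₁₀(126.61/34.315)
    = 0.57 × 0.56698 = 0.3232 m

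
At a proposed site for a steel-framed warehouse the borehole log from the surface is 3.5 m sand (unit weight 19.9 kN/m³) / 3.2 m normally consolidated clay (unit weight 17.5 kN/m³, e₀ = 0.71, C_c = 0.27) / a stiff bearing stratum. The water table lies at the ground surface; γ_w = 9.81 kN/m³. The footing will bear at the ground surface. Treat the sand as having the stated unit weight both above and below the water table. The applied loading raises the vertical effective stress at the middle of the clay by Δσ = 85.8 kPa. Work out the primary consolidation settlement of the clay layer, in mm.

S_c ≈ 226 mm

Mid-depth of clay below the ground surface: z = 3.5 + 3.2/2 = 5.1 m.
Total vertical stress at mid-clay: σ_v = 19.9×3.5 + 17.5×1.6 = 97.65 kPa.
Pore pressure: u = 9.81×(5.1 − 0) = 50.031 kPa.
Initial effective stress: σ'_0 = σ_v − u = 97.65 − 50.031 = 47.619 kPa.
Final effective stress: σ'_f = σ'_0 + Δσ = 47.619 + 85.8 = 133.42 kPa.
Normally consolidated clay, so the full stress increment lies on the virgin compression line:
S_c = C_c·H/(1+e₀)·log₁₀(σ'_f/σ'_0) = 0.27×3.2/(1+0.71)×log₁₀(133.42/47.619)
    = 0.50526 × 0.44744 = 0.2261 m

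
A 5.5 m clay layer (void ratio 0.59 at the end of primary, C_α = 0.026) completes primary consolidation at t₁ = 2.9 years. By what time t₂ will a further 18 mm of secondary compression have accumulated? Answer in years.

S_s = C_α·H/(1+e_p)·log₁₀(t₂/t₁) ⇒ log₁₀(t₂/t₁) = S_s·(1+e_p)/(C_α·H).
log₁₀(t₂/t₁) = 0.018 × (1+0.59) / (0.026×5.5) = 0.2001
t₂ = t₁ × 10^0.2001 = 2.9 × 1.585 = 4.598 years

t₂ ≈ 4.6 years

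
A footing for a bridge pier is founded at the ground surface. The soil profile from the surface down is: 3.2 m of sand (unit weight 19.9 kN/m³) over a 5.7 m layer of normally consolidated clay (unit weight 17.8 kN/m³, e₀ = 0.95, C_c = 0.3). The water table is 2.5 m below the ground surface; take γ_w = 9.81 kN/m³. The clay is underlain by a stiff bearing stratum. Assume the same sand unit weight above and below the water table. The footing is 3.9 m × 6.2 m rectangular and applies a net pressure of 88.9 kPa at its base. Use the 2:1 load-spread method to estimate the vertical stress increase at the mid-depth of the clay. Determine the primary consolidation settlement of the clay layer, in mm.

Mid-depth of clay below the ground surface: z = 3.2 + 5.7/2 = 6.05 m.
Total vertical stress at mid-clay: σ_v = 19.9×3.2 + 17.8×2.85 = 114.41 kPa.
Pore pressure: u = 9.81×(6.05 − 2.5) = 34.825 kPa.
Initial effective stress: σ'_0 = σ_v − u = 114.41 − 34.825 = 79.585 kPa.
Stress increase at mid-clay by the 2:1 spreading method:
Δσ = qBL/((B+z)(L+z)) = 88.9×3.9×6.2/((3.9+6.05)(6.2+6.05)) = 17.636 kPa
Final effective stress: σ'_f = σ'_0 + Δσ = 79.585 + 17.636 = 97.221 kPa.
Normally consolidated clay, so the full stress increment lies on the virgin compression line:
S_c = C_c·H/(1+e₀)·log₁₀(σ'_f/σ'_0) = 0.3×5.7/(1+0.95)×log₁₀(97.221/79.585)
    = 0.87692 × 0.086929 = 0.07623 m

S_c ≈ 76.2 mm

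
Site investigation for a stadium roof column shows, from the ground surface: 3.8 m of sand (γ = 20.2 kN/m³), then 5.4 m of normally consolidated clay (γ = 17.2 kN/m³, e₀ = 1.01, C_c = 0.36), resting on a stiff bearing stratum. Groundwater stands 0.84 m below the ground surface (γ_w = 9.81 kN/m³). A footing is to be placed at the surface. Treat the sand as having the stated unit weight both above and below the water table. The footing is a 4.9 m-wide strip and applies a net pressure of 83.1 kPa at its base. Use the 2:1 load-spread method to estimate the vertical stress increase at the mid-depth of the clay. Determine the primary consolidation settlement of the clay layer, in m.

Mid-depth of clay below the ground surface: z = 3.8 + 5.4/2 = 6.5 m.
Total vertical stress at mid-clay: σ_v = 20.2×3.8 + 17.2×2.7 = 123.2 kPa.
Pore pressure: u = 9.81×(6.5 − 0.84) = 55.525 kPa.
Initial effective stress: σ'_0 = σ_v − u = 123.2 − 55.525 = 67.675 kPa.
Stress increase at mid-clay by the 2:1 spreading method:
Δσ = qB/(B+z) = 83.1×4.9/(4.9+6.5) = 35.718 kPa
Final effective stress: σ'_f = σ'_0 + Δσ = 67.675 + 35.718 = 103.39 kPa.
Normally consolidated clay, so the full stress increment lies on the virgin compression line:
S_c = C_c·H/(1+e₀)·log₁₀(σ'_f/σ'_0) = 0.36×5.4/(1+1.01)×log₁₀(103.39/67.675)
    = 0.96716 × 0.18405 = 0.178 m

S_c ≈ 0.178 m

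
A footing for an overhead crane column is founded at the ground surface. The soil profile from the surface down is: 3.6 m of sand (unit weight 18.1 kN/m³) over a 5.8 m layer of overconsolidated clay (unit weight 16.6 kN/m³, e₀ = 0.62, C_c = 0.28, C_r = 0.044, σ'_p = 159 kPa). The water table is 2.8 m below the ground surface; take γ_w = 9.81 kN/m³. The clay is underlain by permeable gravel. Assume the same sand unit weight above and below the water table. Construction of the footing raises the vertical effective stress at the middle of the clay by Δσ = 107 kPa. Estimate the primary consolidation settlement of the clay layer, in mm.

S_c ≈ 113 mm

Mid-depth of clay below the ground surface: z = 3.6 + 5.8/2 = 6.5 m.
Total vertical stress at mid-clay: σ_v = 18.1×3.6 + 16.6×2.9 = 113.3 kPa.
Pore pressure: u = 9.81×(6.5 − 2.8) = 36.297 kPa.
Initial effective stress: σ'_0 = σ_v − u = 113.3 − 36.297 = 77.003 kPa.
Final effective stress: σ'_f = 77.003 + 107 = 184 kPa.
σ'_f = 184 > σ'_p = 159 kPa, so the stress path crosses the preconsolidation pressure — recompression up to σ'_p, then virgin compression beyond:
S_c = H/(1+e₀)·[C_r·log₁₀(σ'_p/σ'_0) + C_c·log₁₀(σ'_f/σ'_p)]
    = 5.8/1.62 × [0.044×log₁₀(159/77.003) + 0.28×log₁₀(184/159)]
    = 3.5802 × [0.013855 + 0.017758] = 0.1132 m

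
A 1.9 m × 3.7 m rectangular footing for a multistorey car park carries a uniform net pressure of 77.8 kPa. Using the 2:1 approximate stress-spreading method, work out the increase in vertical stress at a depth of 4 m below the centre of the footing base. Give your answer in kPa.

Δσ_z ≈ 12 kPa

By the 2:1 method the load spreads at 1 horizontal : 2 vertical, so at depth z the loaded area has grown by z in each plan dimension:
Δσ = qBL/((B+z)(L+z)) = 77.8×1.9×3.7/((1.9+4)(3.7+4)) = 12.039 kPa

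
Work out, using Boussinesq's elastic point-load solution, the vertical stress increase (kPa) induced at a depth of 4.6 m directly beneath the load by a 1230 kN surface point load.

Boussinesq vertical stress below a point load on an elastic half-space:
Δσ_z = 3P/(2πz²) · [1 + (r/z)²]^(−5/2)
r/z = 0/4.6 = 0; [1+(r/z)²]^(−5/2) = 1.
Δσ_z = 3×1230/(2π×4.6²) × 1 = 27.754 × 1 = 27.75 kPa

Δσ_z ≈ 27.8 kPa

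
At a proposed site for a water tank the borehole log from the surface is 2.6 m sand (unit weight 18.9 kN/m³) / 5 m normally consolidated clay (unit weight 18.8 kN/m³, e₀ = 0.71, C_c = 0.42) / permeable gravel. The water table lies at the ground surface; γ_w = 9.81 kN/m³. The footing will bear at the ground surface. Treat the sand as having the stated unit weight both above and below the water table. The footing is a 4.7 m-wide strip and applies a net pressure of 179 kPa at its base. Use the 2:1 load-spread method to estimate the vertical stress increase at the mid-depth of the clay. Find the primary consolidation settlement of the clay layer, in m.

S_c ≈ 0.561 m

Mid-depth of clay below the ground surface: z = 2.6 + 5/2 = 5.1 m.
Total vertical stress at mid-clay: σ_v = 18.9×2.6 + 18.8×2.5 = 96.14 kPa.
Pore pressure: u = 9.81×(5.1 − 0) = 50.031 kPa.
Initial effective stress: σ'_0 = σ_v − u = 96.14 − 50.031 = 46.109 kPa.
Stress increase at mid-clay by the 2:1 spreading method:
Δσ = qB/(B+z) = 179×4.7/(4.7+5.1) = 85.847 kPa
Final effective stress: σ'_f = σ'_0 + Δσ = 46.109 + 85.847 = 131.96 kPa.
Normally consolidated clay, so the full stress increment lies on the virgin compression line:
S_c = C_c·H/(1+e₀)·log₁₀(σ'_f/σ'_0) = 0.42×5/(1+0.71)×log₁₀(131.96/46.109)
    = 1.2281 × 0.45666 = 0.5608 m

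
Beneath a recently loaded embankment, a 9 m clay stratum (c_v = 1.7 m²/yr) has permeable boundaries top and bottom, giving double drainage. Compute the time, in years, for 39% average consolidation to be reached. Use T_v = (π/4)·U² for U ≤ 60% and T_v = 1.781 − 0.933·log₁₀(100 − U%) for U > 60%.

t ≈ 1.42 years

Drainage path length: H_d = H/2 = 4.5 m (double drainage).
U ≤ 60%: T_v = (π/4)·U² = (π/4)×0.39² = 0.11946.
t = T_v·H_d²/c_v = 0.11946×4.5²/1.7 = 1.423 years.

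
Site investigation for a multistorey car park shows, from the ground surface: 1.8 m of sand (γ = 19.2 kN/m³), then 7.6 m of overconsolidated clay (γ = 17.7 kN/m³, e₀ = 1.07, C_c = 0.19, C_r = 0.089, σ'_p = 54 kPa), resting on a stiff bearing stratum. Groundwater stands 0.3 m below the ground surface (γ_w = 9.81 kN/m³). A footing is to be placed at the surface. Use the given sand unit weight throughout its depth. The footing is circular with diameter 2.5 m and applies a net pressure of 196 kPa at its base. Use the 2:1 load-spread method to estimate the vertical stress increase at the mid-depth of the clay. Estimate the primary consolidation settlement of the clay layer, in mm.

Mid-depth of clay below the ground surface: z = 1.8 + 7.6/2 = 5.6 m.
Total vertical stress at mid-clay: σ_v = 19.2×1.8 + 17.7×3.8 = 101.82 kPa.
Pore pressure: u = 9.81×(5.6 − 0.3) = 51.993 kPa.
Initial effective stress: σ'_0 = σ_v − u = 101.82 − 51.993 = 49.827 kPa.
Stress increase at mid-clay by the 2:1 spreading method:
Δσ ≈ qD²/(D+z)² = 196×2.5²/(2.5+5.6)² = 18.671 kPa
Final effective stress: σ'_f = 49.827 + 18.671 = 68.498 kPa.
σ'_f = 68.498 > σ'_p = 54 kPa, so the stress path crosses the preconsolidation pressure — recompression up to σ'_p, then virgin compression beyond:
S_c = H/(1+e₀)·[C_r·log₁₀(σ'_p/σ'_0) + C_c·log₁₀(σ'_f/σ'_p)]
    = 7.6/2.07 × [0.089×log₁₀(54/49.827) + 0.19×log₁₀(68.498/54)]
    = 3.6715 × [0.0031087 + 0.019624] = 0.08346 m

S_c ≈ 83.5 mm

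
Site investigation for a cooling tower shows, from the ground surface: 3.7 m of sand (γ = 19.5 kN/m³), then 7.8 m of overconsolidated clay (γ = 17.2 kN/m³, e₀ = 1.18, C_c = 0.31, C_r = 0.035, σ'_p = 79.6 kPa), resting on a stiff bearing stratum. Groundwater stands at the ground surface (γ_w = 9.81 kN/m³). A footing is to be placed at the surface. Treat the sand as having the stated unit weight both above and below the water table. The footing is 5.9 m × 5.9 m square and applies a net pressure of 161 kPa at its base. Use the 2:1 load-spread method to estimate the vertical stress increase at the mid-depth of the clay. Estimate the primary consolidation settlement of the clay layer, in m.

Mid-depth of clay below the ground surface: z = 3.7 + 7.8/2 = 7.6 m.
Total vertical stress at mid-clay: σ_v = 19.5×3.7 + 17.2×3.9 = 139.23 kPa.
Pore pressure: u = 9.81×(7.6 − 0) = 74.556 kPa.
Initial effective stress: σ'_0 = σ_v − u = 139.23 − 74.556 = 64.674 kPa.
Stress increase at mid-clay by the 2:1 spreading method:
Δσ = qBL/((B+z)(L+z)) = 161×5.9×5.9/((5.9+7.6)(5.9+7.6)) = 30.751 kPa
Final effective stress: σ'_f = 64.674 + 30.751 = 95.425 kPa.
σ'_f = 95.425 > σ'_p = 79.6 kPa, so the stress path crosses the preconsolidation pressure — recompression up to σ'_p, then virgin compression beyond:
S_c = H/(1+e₀)·[C_r·log₁₀(σ'_p/σ'_0) + C_c·log₁₀(σ'_f/σ'_p)]
    = 7.8/2.18 × [0.035×log₁₀(79.6/64.674) + 0.31×log₁₀(95.425/79.6)]
    = 3.578 × [0.0031564 + 0.024412] = 0.09864 m

S_c ≈ 0.0986 m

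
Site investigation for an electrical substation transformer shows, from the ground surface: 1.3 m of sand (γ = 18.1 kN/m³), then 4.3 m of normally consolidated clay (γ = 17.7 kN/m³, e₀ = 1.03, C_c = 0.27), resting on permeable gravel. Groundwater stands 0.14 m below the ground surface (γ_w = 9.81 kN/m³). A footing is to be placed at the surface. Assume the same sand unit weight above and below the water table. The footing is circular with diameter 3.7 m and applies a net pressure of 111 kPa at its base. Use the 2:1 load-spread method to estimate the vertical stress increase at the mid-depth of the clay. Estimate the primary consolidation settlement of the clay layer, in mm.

S_c ≈ 175 mm

Mid-depth of clay below the ground surface: z = 1.3 + 4.3/2 = 3.45 m.
Total vertical stress at mid-clay: σ_v = 18.1×1.3 + 17.7×2.15 = 61.585 kPa.
Pore pressure: u = 9.81×(3.45 − 0.14) = 32.471 kPa.
Initial effective stress: σ'_0 = σ_v − u = 61.585 − 32.471 = 29.114 kPa.
Stress increase at mid-clay by the 2:1 spreading method:
Δσ ≈ qD²/(D+z)² = 111×3.7²/(3.7+3.45)² = 29.724 kPa
Final effective stress: σ'_f = σ'_0 + Δσ = 29.114 + 29.724 = 58.838 kPa.
Normally consolidated clay, so the full stress increment lies on the virgin compression line:
S_c = C_c·H/(1+e₀)·log₁₀(σ'_f/σ'_0) = 0.27×4.3/(1+1.03)×log₁₀(58.838/29.114)
    = 0.57192 × 0.30556 = 0.1748 m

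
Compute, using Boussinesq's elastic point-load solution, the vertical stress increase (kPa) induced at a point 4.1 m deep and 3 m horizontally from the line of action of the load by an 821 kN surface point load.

Δσ_z ≈ 7.98 kPa

Boussinesq vertical stress below a point load on an elastic half-space:
Δσ_z = 3P/(2πz²) · [1 + (r/z)²]^(−5/2)
r/z = 3/4.1 = 0.73171; [1+(r/z)²]^(−5/2) = 0.34233.
Δσ_z = 3×821/(2π×4.1²) × 0.34233 = 23.319 × 0.34233 = 7.983 kPa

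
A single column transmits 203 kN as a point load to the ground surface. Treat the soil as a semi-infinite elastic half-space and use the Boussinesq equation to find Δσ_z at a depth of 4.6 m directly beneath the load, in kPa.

Boussinesq vertical stress below a point load on an elastic half-space:
Δσ_z = 3P/(2πz²) · [1 + (r/z)²]^(−5/2)
r/z = 0/4.6 = 0; [1+(r/z)²]^(−5/2) = 1.
Δσ_z = 3×203/(2π×4.6²) × 1 = 4.5806 × 1 = 4.581 kPa

Δσ_z ≈ 4.58 kPa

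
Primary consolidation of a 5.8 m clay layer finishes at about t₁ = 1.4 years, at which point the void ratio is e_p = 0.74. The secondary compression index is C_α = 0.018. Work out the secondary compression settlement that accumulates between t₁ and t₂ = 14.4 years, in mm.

Secondary compression: S_s = C_α·H/(1+e_p)·log₁₀(t₂/t₁)
S_s = 0.018×5.8/(1+0.74)×log₁₀(14.4/1.4)
    = 0.06 × 1.012 = 0.06073 m

S_s ≈ 60.7 mm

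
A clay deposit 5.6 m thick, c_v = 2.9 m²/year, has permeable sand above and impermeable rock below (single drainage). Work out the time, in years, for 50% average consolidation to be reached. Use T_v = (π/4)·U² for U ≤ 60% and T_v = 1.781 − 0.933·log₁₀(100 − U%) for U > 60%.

Drainage path length: H_d = H = 5.6 m (single drainage).
U ≤ 60%: T_v = (π/4)·U² = (π/4)×0.5² = 0.19635.
t = T_v·H_d²/c_v = 0.19635×5.6²/2.9 = 2.123 years.

t ≈ 2.12 years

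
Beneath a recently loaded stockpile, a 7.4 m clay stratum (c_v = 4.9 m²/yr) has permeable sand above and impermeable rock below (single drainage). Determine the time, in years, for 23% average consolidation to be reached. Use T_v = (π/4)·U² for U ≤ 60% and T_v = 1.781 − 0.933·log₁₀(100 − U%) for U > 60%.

Drainage path length: H_d = H = 7.4 m (single drainage).
U ≤ 60%: T_v = (π/4)·U² = (π/4)×0.23² = 0.041548.
t = T_v·H_d²/c_v = 0.041548×7.4²/4.9 = 0.4643 years.

t ≈ 0.464 years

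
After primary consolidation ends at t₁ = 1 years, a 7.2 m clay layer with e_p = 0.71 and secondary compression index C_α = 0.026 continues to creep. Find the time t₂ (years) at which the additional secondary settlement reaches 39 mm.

S_s = C_α·H/(1+e_p)·log₁₀(t₂/t₁) ⇒ log₁₀(t₂/t₁) = S_s·(1+e_p)/(C_α·H).
log₁₀(t₂/t₁) = 0.039 × (1+0.71) / (0.026×7.2) = 0.3563
t₂ = t₁ × 10^0.3563 = 1 × 2.271 = 2.271 years

t₂ ≈ 2.27 years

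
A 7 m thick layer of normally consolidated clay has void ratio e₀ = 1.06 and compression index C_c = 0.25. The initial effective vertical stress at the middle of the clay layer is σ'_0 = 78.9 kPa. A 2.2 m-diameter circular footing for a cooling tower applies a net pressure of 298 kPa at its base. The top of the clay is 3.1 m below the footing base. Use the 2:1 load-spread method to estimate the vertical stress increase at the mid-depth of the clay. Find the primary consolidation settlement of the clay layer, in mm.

Mid-depth of clay below the footing base: z = 3.1 + 7/2 = 6.6 m.
Stress increase at mid-clay by the 2:1 spreading method:
Δσ ≈ qD²/(D+z)² = 298×2.2²/(2.2+6.6)² = 18.625 kPa
Final effective stress: σ'_f = σ'_0 + Δσ = 78.9 + 18.625 = 97.525 kPa.
Normally consolidated clay, so the full stress increment lies on the virgin compression line:
S_c = C_c·H/(1+e₀)·log₁₀(σ'_f/σ'_0) = 0.25×7/(1+1.06)×log₁₀(97.525/78.9)
    = 0.84951 × 0.092039 = 0.07819 m

S_c ≈ 78.2 mm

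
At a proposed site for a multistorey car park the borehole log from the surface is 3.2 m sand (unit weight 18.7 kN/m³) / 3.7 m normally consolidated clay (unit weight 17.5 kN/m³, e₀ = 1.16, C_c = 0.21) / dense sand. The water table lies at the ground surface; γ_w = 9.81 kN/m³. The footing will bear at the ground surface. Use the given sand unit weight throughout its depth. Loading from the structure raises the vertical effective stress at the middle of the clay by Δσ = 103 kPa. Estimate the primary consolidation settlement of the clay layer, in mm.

S_c ≈ 192 mm

Mid-depth of clay below the ground surface: z = 3.2 + 3.7/2 = 5.05 m.
Total vertical stress at mid-clay: σ_v = 18.7×3.2 + 17.5×1.85 = 92.215 kPa.
Pore pressure: u = 9.81×(5.05 − 0) = 49.541 kPa.
Initial effective stress: σ'_0 = σ_v − u = 92.215 − 49.541 = 42.674 kPa.
Final effective stress: σ'_f = σ'_0 + Δσ = 42.674 + 103 = 145.67 kPa.
Normally consolidated clay, so the full stress increment lies on the virgin compression line:
S_c = C_c·H/(1+e₀)·log₁₀(σ'_f/σ'_0) = 0.21×3.7/(1+1.16)×log₁₀(145.67/42.674)
    = 0.35972 × 0.53321 = 0.1918 m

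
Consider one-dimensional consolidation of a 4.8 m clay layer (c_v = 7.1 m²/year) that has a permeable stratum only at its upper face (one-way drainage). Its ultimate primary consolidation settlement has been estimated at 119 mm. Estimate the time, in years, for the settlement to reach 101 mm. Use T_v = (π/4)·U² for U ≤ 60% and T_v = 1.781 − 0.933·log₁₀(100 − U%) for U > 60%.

Drainage path length: H_d = H = 4.8 m (single drainage).
U = S(t)/S_ult = 101/119 = 0.8487.
U > 60%: T_v = 1.781 − 0.933·log₁₀(100 − 84.874) = 0.68032.
t = T_v·H_d²/c_v = 0.68032×4.8²/7.1 = 2.208 years.

t ≈ 2.21 years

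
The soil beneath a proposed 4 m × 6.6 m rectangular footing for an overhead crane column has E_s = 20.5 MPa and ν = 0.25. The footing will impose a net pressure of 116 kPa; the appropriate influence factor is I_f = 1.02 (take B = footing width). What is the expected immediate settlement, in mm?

S_e ≈ 21.6 mm

Immediate (elastic) settlement: S_e = q·B·(1−ν²)/E_s · I_f.
E_s = 20.5 MPa = 20500 kPa.
S_e = 116 × 4 × (1 − 0.25²) / 20500 × 1.02
    = 116 × 4 × 0.9375 / 20500 × 1.02
    = 0.02164 m = 21.64 mm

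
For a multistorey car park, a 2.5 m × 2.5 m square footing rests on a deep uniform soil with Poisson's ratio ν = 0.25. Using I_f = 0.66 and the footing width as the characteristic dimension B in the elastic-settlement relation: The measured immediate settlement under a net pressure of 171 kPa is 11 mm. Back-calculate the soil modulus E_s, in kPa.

E_s ≈ 24000 kPa

S_e = q·B·(1−ν²)/E_s · I_f  ⇒  E_s = q·B·(1−ν²)·I_f / S_e.
E_s = 171 × 2.5 × 0.9375 × 0.66 / 0.011 = 24050 kPa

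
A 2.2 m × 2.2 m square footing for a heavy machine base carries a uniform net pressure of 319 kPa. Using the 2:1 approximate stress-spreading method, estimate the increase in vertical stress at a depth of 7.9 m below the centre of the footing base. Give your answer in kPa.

Δσ_z ≈ 15.1 kPa

By the 2:1 method the load spreads at 1 horizontal : 2 vertical, so at depth z the loaded area has grown by z in each plan dimension:
Δσ = qBL/((B+z)(L+z)) = 319×2.2×2.2/((2.2+7.9)(2.2+7.9)) = 15.135 kPa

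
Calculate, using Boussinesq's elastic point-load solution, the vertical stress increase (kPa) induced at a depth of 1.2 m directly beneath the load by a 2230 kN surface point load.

Boussinesq vertical stress below a point load on an elastic half-space:
Δσ_z = 3P/(2πz²) · [1 + (r/z)²]^(−5/2)
r/z = 0/1.2 = 0; [1+(r/z)²]^(−5/2) = 1.
Δσ_z = 3×2230/(2π×1.2²) × 1 = 739.41 × 1 = 739.4 kPa

Δσ_z ≈ 739 kPa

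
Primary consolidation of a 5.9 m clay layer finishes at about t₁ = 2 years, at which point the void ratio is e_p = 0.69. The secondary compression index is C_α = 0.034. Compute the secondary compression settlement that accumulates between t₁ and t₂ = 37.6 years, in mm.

S_s ≈ 151 mm

Secondary compression: S_s = C_α·H/(1+e_p)·log₁₀(t₂/t₁)
S_s = 0.034×5.9/(1+0.69)×log₁₀(37.6/2)
    = 0.1187 × 1.274 = 0.1512 m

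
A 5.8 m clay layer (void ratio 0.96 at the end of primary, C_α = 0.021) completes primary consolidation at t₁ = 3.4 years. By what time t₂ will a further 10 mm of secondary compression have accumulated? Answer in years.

t₂ ≈ 4.92 years

S_s = C_α·H/(1+e_p)·log₁₀(t₂/t₁) ⇒ log₁₀(t₂/t₁) = S_s·(1+e_p)/(C_α·H).
log₁₀(t₂/t₁) = 0.01 × (1+0.96) / (0.021×5.8) = 0.1609
t₂ = t₁ × 10^0.1609 = 3.4 × 1.449 = 4.925 years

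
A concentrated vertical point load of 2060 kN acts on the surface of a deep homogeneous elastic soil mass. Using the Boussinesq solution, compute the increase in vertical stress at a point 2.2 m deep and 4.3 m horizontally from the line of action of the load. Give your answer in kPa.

Δσ_z ≈ 3.98 kPa

Boussinesq vertical stress below a point load on an elastic half-space:
Δσ_z = 3P/(2πz²) · [1 + (r/z)²]^(−5/2)
r/z = 4.3/2.2 = 1.9545; [1+(r/z)²]^(−5/2) = 0.019603.
Δσ_z = 3×2060/(2π×2.2²) × 0.019603 = 203.22 × 0.019603 = 3.984 kPa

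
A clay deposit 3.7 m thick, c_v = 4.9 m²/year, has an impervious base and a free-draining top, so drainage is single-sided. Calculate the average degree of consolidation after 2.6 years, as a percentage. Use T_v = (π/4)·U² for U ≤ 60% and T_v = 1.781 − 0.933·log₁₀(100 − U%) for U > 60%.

U ≈ 91.8 %

Drainage path length: H_d = H = 3.7 m (single drainage).
T_v = c_v·t/H_d² = 4.9×2.6/3.7² = 0.93061.
T_v = 0.93061 corresponds to the U > 60% branch:
U = 1 − 10^((1.781 − T_v)/0.933)/100 = 0.9184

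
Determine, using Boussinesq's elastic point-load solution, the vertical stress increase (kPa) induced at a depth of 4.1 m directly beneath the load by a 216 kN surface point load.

Boussinesq vertical stress below a point load on an elastic half-space:
Δσ_z = 3P/(2πz²) · [1 + (r/z)²]^(−5/2)
r/z = 0/4.1 = 0; [1+(r/z)²]^(−5/2) = 1.
Δσ_z = 3×216/(2π×4.1²) × 1 = 6.1352 × 1 = 6.135 kPa

Δσ_z ≈ 6.14 kPa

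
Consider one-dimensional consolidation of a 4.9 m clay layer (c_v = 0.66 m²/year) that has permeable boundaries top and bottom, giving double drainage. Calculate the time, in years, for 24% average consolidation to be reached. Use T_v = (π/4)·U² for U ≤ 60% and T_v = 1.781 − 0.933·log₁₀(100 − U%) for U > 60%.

Drainage path length: H_d = H/2 = 2.45 m (double drainage).
U ≤ 60%: T_v = (π/4)·U² = (π/4)×0.24² = 0.045239.
t = T_v·H_d²/c_v = 0.045239×2.45²/0.66 = 0.4114 years.

t ≈ 0.411 years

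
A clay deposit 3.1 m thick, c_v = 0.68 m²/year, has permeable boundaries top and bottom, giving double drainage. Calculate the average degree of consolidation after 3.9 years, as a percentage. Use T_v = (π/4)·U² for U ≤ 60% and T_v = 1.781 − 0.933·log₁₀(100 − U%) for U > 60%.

U ≈ 94.7 %

Drainage path length: H_d = H/2 = 1.55 m (double drainage).
T_v = c_v·t/H_d² = 0.68×3.9/1.55² = 1.1039.
T_v = 1.1039 corresponds to the U > 60% branch:
U = 1 − 10^((1.781 − T_v)/0.933)/100 = 0.9468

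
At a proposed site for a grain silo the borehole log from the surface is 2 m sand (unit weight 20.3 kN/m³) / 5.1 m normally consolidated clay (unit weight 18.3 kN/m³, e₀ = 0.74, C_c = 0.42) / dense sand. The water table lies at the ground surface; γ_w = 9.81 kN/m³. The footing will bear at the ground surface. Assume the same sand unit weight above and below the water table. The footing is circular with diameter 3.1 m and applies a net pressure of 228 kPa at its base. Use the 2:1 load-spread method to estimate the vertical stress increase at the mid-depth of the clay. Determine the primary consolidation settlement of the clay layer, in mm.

S_c ≈ 337 mm

Mid-depth of clay below the ground surface: z = 2 + 5.1/2 = 4.55 m.
Total vertical stress at mid-clay: σ_v = 20.3×2 + 18.3×2.55 = 87.265 kPa.
Pore pressure: u = 9.81×(4.55 − 0) = 44.636 kPa.
Initial effective stress: σ'_0 = σ_v − u = 87.265 − 44.636 = 42.629 kPa.
Stress increase at mid-clay by the 2:1 spreading method:
Δσ ≈ qD²/(D+z)² = 228×3.1²/(3.1+4.55)² = 37.44 kPa
Final effective stress: σ'_f = σ'_0 + Δσ = 42.629 + 37.44 = 80.069 kPa.
Normally consolidated clay, so the full stress increment lies on the virgin compression line:
S_c = C_c·H/(1+e₀)·log₁₀(σ'_f/σ'_0) = 0.42×5.1/(1+0.74)×log₁₀(80.069/42.629)
    = 1.231 × 0.27376 = 0.337 m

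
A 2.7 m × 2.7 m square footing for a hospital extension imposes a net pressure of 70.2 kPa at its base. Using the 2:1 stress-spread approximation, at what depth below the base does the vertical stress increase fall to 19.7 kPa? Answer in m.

z ≈ 2.4 m

2:1 spreading — at depth z the loaded area has grown by z in each plan dimension:
qB²/(B+z)² = Δσ_z ⇒ z = B(√(q/Δσ_z) − 1) = 2.7×(√(70.2/19.7) − 1) = 2.397 m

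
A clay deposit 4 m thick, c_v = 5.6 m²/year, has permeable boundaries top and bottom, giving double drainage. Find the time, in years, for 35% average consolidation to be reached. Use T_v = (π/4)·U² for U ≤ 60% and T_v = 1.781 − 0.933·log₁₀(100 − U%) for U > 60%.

t ≈ 0.0687 years

Drainage path length: H_d = H/2 = 2 m (double drainage).
U ≤ 60%: T_v = (π/4)·U² = (π/4)×0.35² = 0.096211.
t = T_v·H_d²/c_v = 0.096211×2²/5.6 = 0.06872 years.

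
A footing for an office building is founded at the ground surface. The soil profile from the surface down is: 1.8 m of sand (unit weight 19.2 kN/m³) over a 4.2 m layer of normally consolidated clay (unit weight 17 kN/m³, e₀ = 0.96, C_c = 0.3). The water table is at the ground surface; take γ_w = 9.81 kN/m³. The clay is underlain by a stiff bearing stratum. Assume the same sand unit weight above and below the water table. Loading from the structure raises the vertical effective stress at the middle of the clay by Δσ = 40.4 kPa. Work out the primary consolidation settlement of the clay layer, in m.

Mid-depth of clay below the ground surface: z = 1.8 + 4.2/2 = 3.9 m.
Total vertical stress at mid-clay: σ_v = 19.2×1.8 + 17×2.1 = 70.26 kPa.
Pore pressure: u = 9.81×(3.9 − 0) = 38.259 kPa.
Initial effective stress: σ'_0 = σ_v − u = 70.26 − 38.259 = 32.001 kPa.
Final effective stress: σ'_f = σ'_0 + Δσ = 32.001 + 40.4 = 72.401 kPa.
Normally consolidated clay, so the full stress increment lies on the virgin compression line:
S_c = C_c·H/(1+e₀)·log₁₀(σ'_f/σ'_0) = 0.3×4.2/(1+0.96)×log₁₀(72.401/32.001)
    = 0.64286 × 0.35458 = 0.2279 m

S_c ≈ 0.228 m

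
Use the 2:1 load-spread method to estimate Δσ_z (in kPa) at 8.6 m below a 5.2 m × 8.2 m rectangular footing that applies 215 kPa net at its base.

Δσ_z ≈ 39.5 kPa

By the 2:1 method the load spreads at 1 horizontal : 2 vertical, so at depth z the loaded area has grown by z in each plan dimension:
Δσ = qBL/((B+z)(L+z)) = 215×5.2×8.2/((5.2+8.6)(8.2+8.6)) = 39.543 kPa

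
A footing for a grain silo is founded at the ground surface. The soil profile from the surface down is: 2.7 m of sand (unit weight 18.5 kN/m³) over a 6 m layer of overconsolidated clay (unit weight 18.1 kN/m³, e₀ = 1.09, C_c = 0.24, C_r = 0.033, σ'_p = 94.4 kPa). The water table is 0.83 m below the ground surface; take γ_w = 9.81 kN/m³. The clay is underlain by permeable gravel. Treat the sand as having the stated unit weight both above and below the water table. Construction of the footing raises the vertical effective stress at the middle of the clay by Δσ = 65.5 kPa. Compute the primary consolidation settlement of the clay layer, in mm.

Mid-depth of clay below the ground surface: z = 2.7 + 6/2 = 5.7 m.
Total vertical stress at mid-clay: σ_v = 18.5×2.7 + 18.1×3 = 104.25 kPa.
Pore pressure: u = 9.81×(5.7 − 0.83) = 47.775 kPa.
Initial effective stress: σ'_0 = σ_v − u = 104.25 − 47.775 = 56.475 kPa.
Final effective stress: σ'_f = 56.475 + 65.5 = 121.97 kPa.
σ'_f = 121.97 > σ'_p = 94.4 kPa, so the stress path crosses the preconsolidation pressure — recompression up to σ'_p, then virgin compression beyond:
S_c = H/(1+e₀)·[C_r·log₁₀(σ'_p/σ'_0) + C_c·log₁₀(σ'_f/σ'_p)]
    = 6/2.09 × [0.033×log₁₀(94.4/56.475) + 0.24×log₁₀(121.97/94.4)]
    = 2.8708 × [0.0073628 + 0.026707] = 0.09781 m

S_c ≈ 97.8 mm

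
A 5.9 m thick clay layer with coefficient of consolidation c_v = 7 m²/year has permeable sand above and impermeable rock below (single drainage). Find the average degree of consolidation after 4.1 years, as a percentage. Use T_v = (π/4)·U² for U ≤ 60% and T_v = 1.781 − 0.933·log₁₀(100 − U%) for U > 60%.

Drainage path length: H_d = H = 5.9 m (single drainage).
T_v = c_v·t/H_d² = 7×4.1/5.9² = 0.82448.
T_v = 0.82448 corresponds to the U > 60% branch:
U = 1 − 10^((1.781 − T_v)/0.933)/100 = 0.894

U ≈ 89.4 %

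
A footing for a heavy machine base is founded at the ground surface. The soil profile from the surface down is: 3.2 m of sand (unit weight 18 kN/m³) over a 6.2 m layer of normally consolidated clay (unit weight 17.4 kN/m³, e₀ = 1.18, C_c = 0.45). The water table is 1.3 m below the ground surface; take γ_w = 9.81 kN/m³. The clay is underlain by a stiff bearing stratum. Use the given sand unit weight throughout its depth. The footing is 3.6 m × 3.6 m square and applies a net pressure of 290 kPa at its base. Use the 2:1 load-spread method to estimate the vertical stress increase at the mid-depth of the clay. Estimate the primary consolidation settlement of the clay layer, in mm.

Mid-depth of clay below the ground surface: z = 3.2 + 6.2/2 = 6.3 m.
Total vertical stress at mid-clay: σ_v = 18×3.2 + 17.4×3.1 = 111.54 kPa.
Pore pressure: u = 9.81×(6.3 − 1.3) = 49.05 kPa.
Initial effective stress: σ'_0 = σ_v − u = 111.54 − 49.05 = 62.49 kPa.
Stress increase at mid-clay by the 2:1 spreading method:
Δσ = qBL/((B+z)(L+z)) = 290×3.6×3.6/((3.6+6.3)(3.6+6.3)) = 38.347 kPa
Final effective stress: σ'_f = σ'_0 + Δσ = 62.49 + 38.347 = 100.84 kPa.
Normally consolidated clay, so the full stress increment lies on the virgin compression line:
S_c = C_c·H/(1+e₀)·log₁₀(σ'_f/σ'_0) = 0.45×6.2/(1+1.18)×log₁₀(100.84/62.49)
    = 1.2798 × 0.20782 = 0.266 m

S_c ≈ 266 mm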